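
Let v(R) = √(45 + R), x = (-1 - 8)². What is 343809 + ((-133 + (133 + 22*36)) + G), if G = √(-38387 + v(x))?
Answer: 344601 + √(-38387 + 3*√14) ≈ 3.446e+5 + 195.9*I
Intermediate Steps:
x = 81 (x = (-9)² = 81)
G = √(-38387 + 3*√14) (G = √(-38387 + √(45 + 81)) = √(-38387 + √126) = √(-38387 + 3*√14) ≈ 195.9*I)
343809 + ((-133 + (133 + 22*36)) + G) = 343809 + ((-133 + (133 + 22*36)) + √(-38387 + 3*√14)) = 343809 + ((-133 + (133 + 792)) + √(-38387 + 3*√14)) = 343809 + ((-133 + 925) + √(-38387 + 3*√14)) = 343809 + (792 + √(-38387 + 3*√14)) = 344601 + √(-38387 + 3*√14)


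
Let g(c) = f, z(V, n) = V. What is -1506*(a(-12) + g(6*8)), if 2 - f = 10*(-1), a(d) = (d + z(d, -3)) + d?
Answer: 36144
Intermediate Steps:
a(d) = 3*d (a(d) = (d + d) + d = 2*d + d = 3*d)
f = 12 (f = 2 - 10*(-1) = 2 - 1*(-10) = 2 + 10 = 12)
g(c) = 12
-1506*(a(-12) + g(6*8)) = -1506*(3*(-12) + 12) = -1506*(-36 + 12) = -1506*(-24) = 36144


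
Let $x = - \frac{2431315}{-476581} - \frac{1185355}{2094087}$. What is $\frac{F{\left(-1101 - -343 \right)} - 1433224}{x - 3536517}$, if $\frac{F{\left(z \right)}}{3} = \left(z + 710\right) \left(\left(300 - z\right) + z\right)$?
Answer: $\frac{14305574930716776}{34266473624041783} \approx 0.41748$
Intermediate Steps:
$x = \frac{43946286050}{9689340549}$ ($x = \left(-2431315\right) \left(- \frac{1}{476581}\right) - \frac{1185355}{2094087} = \frac{23605}{4627} - \frac{1185355}{2094087} = \frac{43946286050}{9689340549} \approx 4.5355$)
$F{\left(z \right)} = 639000 + 900 z$ ($F{\left(z \right)} = 3 \left(z + 710\right) \left(\left(300 - z\right) + z\right) = 3 \left(710 + z\right) 300 = 3 \left(213000 + 300 z\right) = 639000 + 900 z$)
$\frac{F{\left(-1101 - -343 \right)} - 1433224}{x - 3536517} = \frac{\left(639000 + 900 \left(-1101 - -343\right)\right) - 1433224}{\frac{43946286050}{9689340549} - 3536517} = \frac{\left(639000 + 900 \left(-1101 + 343\right)\right) - 1433224}{- \frac{34266473624041783}{9689340549}} = \left(\left(639000 + 900 \left(-758\right)\right) - 1433224\right) \left(- \frac{9689340549}{34266473624041783}\right) = \left(\left(639000 - 682200\right) - 1433224\right) \left(- \frac{9689340549}{34266473624041783}\right) = \left(-43200 - 1433224\right) \left(- \frac{9689340549}{34266473624041783}\right) = \left(-1476424\right) \left(- \frac{9689340549}{34266473624041783}\right) = \frac{14305574930716776}{34266473624041783}$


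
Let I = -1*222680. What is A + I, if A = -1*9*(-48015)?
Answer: 209455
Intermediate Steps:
A = 432135 (A = -9*(-48015) = 432135)
I = -222680
A + I = 432135 - 222680 = 209455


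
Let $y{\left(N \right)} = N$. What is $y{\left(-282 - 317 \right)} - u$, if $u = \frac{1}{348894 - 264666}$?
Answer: $- \frac{50452573}{84228} \approx -599.0$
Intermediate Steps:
$u = \frac{1}{84228} \approx 1.1873 \cdot 10^{-5}$
$y{\left(-282 - 317 \right)} - u = \left(-282 - 317\right) - \frac{1}{84228} = -599 - \frac{1}{84228} = - \frac{50452573}{84228}$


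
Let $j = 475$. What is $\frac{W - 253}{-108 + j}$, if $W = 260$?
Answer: $\frac{7}{367} \approx 0.019074$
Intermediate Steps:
$\frac{W - 253}{-108 + j} = \frac{260 - 253}{-108 + 475} = \frac{7}{367}$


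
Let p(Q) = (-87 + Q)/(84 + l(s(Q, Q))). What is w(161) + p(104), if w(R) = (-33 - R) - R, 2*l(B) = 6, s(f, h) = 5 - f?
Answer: -30868/87 ≈ -354.80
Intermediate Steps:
l(B) = 3 (l(B) = (½)*6 = 3)
p(Q) = -1 + Q/87 (p(Q) = (-87 + Q)/(84 + 3) = (-87 + Q)/87 = (-87 + Q)*(1/87) = -1 + Q/87)
w(R) = -33 - 2*R
w(161) + p(104) = (-33 - 2*161) + (-1 + (1/87)*104) = (-33 - 322) + (-1 + 104/87) = -355 + 17/87 = -30868/87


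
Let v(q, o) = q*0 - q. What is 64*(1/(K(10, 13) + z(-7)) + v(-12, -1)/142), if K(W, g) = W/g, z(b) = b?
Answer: -27968/5751 ≈ -4.8632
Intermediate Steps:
v(q, o) = -q (v(q, o) = 0 - q = -q)
64*(1/(K(10, 13) + z(-7)) + v(-12, -1)/142) = 64*(1/(10/13 - 7) - 1*(-12)/142) = 64*(1/(10*(1/13) - 7) + 12*(1/142)) = 64*(1/(10/13 - 7) + 6/71) = 64*(1/(-81/13) + 6/71) = 64*(-13/81 + 6/71) = 64*(-437/5751) = -27968/5751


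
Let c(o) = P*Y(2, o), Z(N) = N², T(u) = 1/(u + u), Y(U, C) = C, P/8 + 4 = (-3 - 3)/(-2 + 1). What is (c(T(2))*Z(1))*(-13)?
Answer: -52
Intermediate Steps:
P = 16 (P = -32 + 8*((-3 - 3)/(-2 + 1)) = -32 + 8*(-6/(-1)) = -32 + 8*(-6*(-1)) = -32 + 8*6 = -32 + 48 = 16)
T(u) = 1/(2*u)
c(o) = 16*o
(c(T(2))*Z(1))*(-13) = ((16*((½)/2))*1²)*(-13) = ((16*((½)*(½)))*1)*(-13) = ((16*(¼))*1)*(-13) = (4*1)*(-13) = 4*(-13) = -52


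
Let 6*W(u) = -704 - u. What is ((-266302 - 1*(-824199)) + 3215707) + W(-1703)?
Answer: 7547541/2 ≈ 3.7738e+6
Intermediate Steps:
W(u) = -352/3 - u/6 (W(u) = (-704 - u)/6 = -352/3 - u/6)
((-266302 - 1*(-824199)) + 3215707) + W(-1703) = ((-266302 - 1*(-824199)) + 3215707) + (-352/3 - ⅙*(-1703)) = ((-266302 + 824199) + 3215707) + (-352/3 + 1703/6) = (557897 + 3215707) + 333/2 = 3773604 + 333/2 = 7547541/2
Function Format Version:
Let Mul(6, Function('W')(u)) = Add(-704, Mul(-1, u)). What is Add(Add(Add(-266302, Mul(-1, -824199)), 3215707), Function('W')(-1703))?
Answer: Rational(7547541, 2) ≈ 3.7738e+6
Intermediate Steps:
Function('W')(u) = Add(Rational(-352, 3), Mul(Rational(-1, 6), u)) (Function('W')(u) = Mul(Rational(1, 6), Add(-704, Mul(-1, u))) = Add(Rational(-352, 3), Mul(Rational(-1, 6), u)))
Add(Add(Add(-266302, Mul(-1, -824199)), 3215707), Function('W')(-1703)) = Add(Add(Add(-266302, Mul(-1, -824199)), 3215707), Add(Rational(-352, 3), Mul(Rational(-1, 6), -1703))) = Add(Add(Add(-266302, 824199), 3215707), Add(Rational(-352, 3), Rational(1703, 6))) = Add(Add(557897, 3215707), Rational(333, 2)) = Add(3773604, Rational(333, 2)) = Rational(7547541, 2)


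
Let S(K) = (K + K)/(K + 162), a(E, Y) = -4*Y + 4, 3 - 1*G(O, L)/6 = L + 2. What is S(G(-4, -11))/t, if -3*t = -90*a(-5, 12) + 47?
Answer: -24/52091 ≈ -0.00046073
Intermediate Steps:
G(O, L) = 6 - 6*L (G(O, L) = 18 - 6*(L + 2) = 18 - 6*(2 + L) = 18 + (-12 - 6*L) = 6 - 6*L)
a(E, Y) = 4 - 4*Y
t = -4007/3 (t = -(-90*(4 - 4*12) + 47)/3 = -(-90*(4 - 48) + 47)/3 = -(-90*(-44) + 47)/3 = -(3960 + 47)/3 = -⅓*4007 = -4007/3 ≈ -1335.7)
S(K) = 2*K/(162 + K) (S(K) = (2*K)/(162 + K) = 2*K/(162 + K))
S(G(-4, -11))/t = (2*(6 - 6*(-11))/(162 + (6 - 6*(-11))))/(-4007/3) = (2*(6 + 66)/(162 + (6 + 66)))*(-3/4007) = (2*72/(162 + 72))*(-3/4007) = (2*72/234)*(-3/4007) = (2*72*(1/234))*(-3/4007) = (8/13)*(-3/4007) = -24/52091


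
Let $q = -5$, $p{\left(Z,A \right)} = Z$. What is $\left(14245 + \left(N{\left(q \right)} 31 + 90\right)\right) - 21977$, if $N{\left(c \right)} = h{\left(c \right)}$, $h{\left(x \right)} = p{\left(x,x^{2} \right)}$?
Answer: $-7797$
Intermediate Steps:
$h{\left(x \right)} = x$
$N{\left(c \right)} = c$
$\left(14245 + \left(N{\left(q \right)} 31 + 90\right)\right) - 21977 = \left(14245 + \left(\left(-5\right) 31 + 90\right)\right) - 21977 = \left(14245 + \left(-155 + 90\right)\right) - 21977 = \left(14245 - 65\right) - 21977 = 14180 - 21977 = -7797$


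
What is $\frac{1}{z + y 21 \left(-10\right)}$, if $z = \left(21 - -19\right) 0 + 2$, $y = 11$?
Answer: $- \frac{1}{2308} \approx -0.00043328$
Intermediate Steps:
$z = 2$ ($z = \left(21 + 19\right) 0 + 2 = 40 \cdot 0 + 2 = 0 + 2 = 2$)
$\frac{1}{z + y 21 \left(-10\right)} = \frac{1}{2 + 11 \cdot 21 \left(-10\right)} = \frac{1}{2 + 231 \left(-10\right)} = \frac{1}{2 - 2310} = \frac{1}{-2308} = - \frac{1}{2308}$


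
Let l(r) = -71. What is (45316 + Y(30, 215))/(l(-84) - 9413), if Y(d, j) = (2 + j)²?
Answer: -92405/9484 ≈ -9.7433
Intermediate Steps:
(45316 + Y(30, 215))/(l(-84) - 9413) = (45316 + (2 + 215)²)/(-71 - 9413) = (45316 + 217²)/(-9484) = (45316 + 47089)*(-1/9484) = 92405*(-1/9484) = -92405/9484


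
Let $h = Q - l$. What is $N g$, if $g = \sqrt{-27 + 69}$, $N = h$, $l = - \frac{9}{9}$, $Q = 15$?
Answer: $16 \sqrt{42} \approx 103.69$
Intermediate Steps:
$l = -1$ ($l = \left(-9\right) \frac{1}{9} = -1$)
$h = 16$ ($h = 15 - -1 = 15 + 1 = 16$)
$N = 16$
$g = \sqrt{42} \approx 6.4807$
$N g = 16 \sqrt{42}$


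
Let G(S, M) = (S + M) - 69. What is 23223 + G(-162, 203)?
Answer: 23195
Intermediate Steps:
G(S, M) = -69 + M + S (G(S, M) = (M + S) - 69 = -69 + M + S)
23223 + G(-162, 203) = 23223 + (-69 + 203 - 162) = 23223 - 28 = 23195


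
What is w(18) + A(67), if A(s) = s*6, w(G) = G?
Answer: 420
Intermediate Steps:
A(s) = 6*s
w(18) + A(67) = 18 + 6*67 = 18 + 402 = 420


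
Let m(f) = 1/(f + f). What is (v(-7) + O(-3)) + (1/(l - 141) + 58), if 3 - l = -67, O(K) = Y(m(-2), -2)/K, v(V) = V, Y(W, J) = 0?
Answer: 3620/71 ≈ 50.986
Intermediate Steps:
m(f) = 1/(2*f)
O(K) = 0 (O(K) = 0/K = 0)
l = 70 (l = 3 - 1*(-67) = 3 + 67 = 70)
(v(-7) + O(-3)) + (1/(l - 141) + 58) = (-7 + 0) + (1/(70 - 141) + 58) = -7 + (1/(-71) + 58) = -7 + (-1/71 + 58) = -7 + 4117/71 = 3620/71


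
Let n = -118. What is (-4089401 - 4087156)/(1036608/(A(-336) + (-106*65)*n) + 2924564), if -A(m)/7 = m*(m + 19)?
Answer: -137848574463/49305483628 ≈ -2.7958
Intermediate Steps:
A(m) = -7*m*(19 + m) (A(m) = -7*m*(m + 19) = -7*m*(19 + m))
(-4089401 - 4087156)/(1036608/(A(-336) + (-106*65)*n) + 2924564) = (-4089401 - 4087156)/(1036608/(-7*(-336)*(19 - 336) - 106*65*(-118)) + 2924564) = -8176557/(1036608/(-7*(-336)*(-317) - 6890*(-118)) + 2924564) = -8176557/(1036608/(-745584 + 813020) + 2924564) = -8176557/(1036608/67436 + 2924564) = -8176557/(1036608*(1/67436) + 2924564) = -8176557/(259152/16859 + 2924564) = -8176557/49305483628/16859 = -8176557*16859/49305483628 = -137848574463/49305483628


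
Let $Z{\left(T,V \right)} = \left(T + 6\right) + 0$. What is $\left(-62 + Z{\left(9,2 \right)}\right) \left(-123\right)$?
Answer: $5781$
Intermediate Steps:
$Z{\left(T,V \right)} = 6 + T$ ($Z{\left(T,V \right)} = \left(6 + T\right) + 0 = 6 + T$)
$\left(-62 + Z{\left(9,2 \right)}\right) \left(-123\right) = \left(-62 + \left(6 + 9\right)\right) \left(-123\right) = \left(-62 + 15\right) \left(-123\right) = \left(-47\right) \left(-123\right) = 5781$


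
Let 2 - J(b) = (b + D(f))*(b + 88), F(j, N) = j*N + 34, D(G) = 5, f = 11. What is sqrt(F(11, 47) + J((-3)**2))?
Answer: I*sqrt(805) ≈ 28.373*I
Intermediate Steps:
F(j, N) = 34 + N*j (F(j, N) = N*j + 34 = 34 + N*j)
J(b) = 2 - (5 + b)*(88 + b) (J(b) = 2 - (b + 5)*(b + 88) = 2 - (5 + b)*(88 + b))
sqrt(F(11, 47) + J((-3)**2)) = sqrt((34 + 47*11) + (-438 - ((-3)**2)**2 - 93*(-3)**2)) = sqrt((34 + 517) + (-438 - 1*9**2 - 93*9)) = sqrt(551 + (-438 - 1*81 - 837)) = sqrt(551 + (-438 - 81 - 837)) = sqrt(551 - 1356) = sqrt(-805) = I*sqrt(805)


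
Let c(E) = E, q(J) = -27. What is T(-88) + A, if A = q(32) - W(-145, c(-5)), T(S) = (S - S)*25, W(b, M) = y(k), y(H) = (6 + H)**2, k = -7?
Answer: -28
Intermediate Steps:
W(b, M) = 1 (W(b, M) = (6 - 7)**2 = (-1)**2 = 1)
T(S) = 0 (T(S) = 0*25 = 0)
A = -28 (A = -27 - 1*1 = -27 - 1 = -28)
T(-88) + A = 0 - 28 = -28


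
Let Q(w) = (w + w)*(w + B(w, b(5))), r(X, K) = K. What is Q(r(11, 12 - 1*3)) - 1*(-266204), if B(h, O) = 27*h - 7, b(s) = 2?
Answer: 270614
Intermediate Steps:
B(h, O) = -7 + 27*h
Q(w) = 2*w*(-7 + 28*w) (Q(w) = (w + w)*(w + (-7 + 27*w)) = (2*w)*(-7 + 28*w) = 2*w*(-7 + 28*w))
Q(r(11, 12 - 1*3)) - 1*(-266204) = 14*(12 - 1*3)*(-1 + 4*(12 - 1*3)) - 1*(-266204) = 14*(12 - 3)*(-1 + 4*(12 - 3)) + 266204 = 14*9*(-1 + 4*9) + 266204 = 14*9*(-1 + 36) + 266204 = 14*9*35 + 266204 = 4410 + 266204 = 270614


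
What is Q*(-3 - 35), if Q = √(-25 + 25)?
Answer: 0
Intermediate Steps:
Q = 0 (Q = √0 = 0)
Q*(-3 - 35) = 0*(-3 - 35) = 0*(-38) = 0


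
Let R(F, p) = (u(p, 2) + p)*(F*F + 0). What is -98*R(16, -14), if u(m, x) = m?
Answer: 702464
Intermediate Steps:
R(F, p) = 2*p*F² (R(F, p) = (p + p)*(F*F + 0) = (2*p)*(F² + 0) = (2*p)*F² = 2*p*F²)
-98*R(16, -14) = -196*(-14)*16² = -196*(-14)*256 = -98*(-7168) = 702464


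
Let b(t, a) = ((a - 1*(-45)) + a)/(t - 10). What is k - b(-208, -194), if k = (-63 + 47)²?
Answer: 55465/218 ≈ 254.43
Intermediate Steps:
k = 256 (k = (-16)² = 256)
b(t, a) = (45 + 2*a)/(-10 + t) (b(t, a) = ((a + 45) + a)/(-10 + t) = ((45 + a) + a)/(-10 + t) = (45 + 2*a)/(-10 + t))
k - b(-208, -194) = 256 - (45 + 2*(-194))/(-10 - 208) = 256 - (45 - 388)/(-218) = 256 - (-1)*(-343)/218 = 256 - 1*343/218 = 256 - 343/218 = 55465/218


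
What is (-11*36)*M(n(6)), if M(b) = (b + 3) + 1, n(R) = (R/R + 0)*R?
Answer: -3960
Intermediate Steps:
n(R) = R (n(R) = (1 + 0)*R = 1*R = R)
M(b) = 4 + b (M(b) = (3 + b) + 1 = 4 + b)
(-11*36)*M(n(6)) = (-11*36)*(4 + 6) = -396*10 = -3960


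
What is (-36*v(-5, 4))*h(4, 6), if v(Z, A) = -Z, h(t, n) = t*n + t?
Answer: -5040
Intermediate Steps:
h(t, n) = t + n*t (h(t, n) = n*t + t = t + n*t)
(-36*v(-5, 4))*h(4, 6) = (-(-36)*(-5))*(4*(1 + 6)) = (-36*5)*(4*7) = -180*28 = -5040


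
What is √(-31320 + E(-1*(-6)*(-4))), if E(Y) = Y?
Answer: 4*I*√1959 ≈ 177.04*I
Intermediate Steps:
√(-31320 + E(-1*(-6)*(-4))) = √(-31320 - 1*(-6)*(-4)) = √(-31320 + 6*(-4)) = √(-31320 - 24) = √(-31344) = 4*I*√1959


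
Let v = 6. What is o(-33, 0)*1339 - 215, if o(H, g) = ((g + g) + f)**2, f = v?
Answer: 47989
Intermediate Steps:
f = 6
o(H, g) = (6 + 2*g)**2 (o(H, g) = ((g + g) + 6)**2 = (2*g + 6)**2 = (6 + 2*g)**2)
o(-33, 0)*1339 - 215 = (4*(3 + 0)**2)*1339 - 215 = (4*3**2)*1339 - 215 = (4*9)*1339 - 215 = 36*1339 - 215 = 48204 - 215 = 47989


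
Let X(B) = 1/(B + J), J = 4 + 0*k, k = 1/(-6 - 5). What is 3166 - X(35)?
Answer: 123473/39 ≈ 3166.0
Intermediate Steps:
k = -1/11 (k = 1/(-11) = -1/11 ≈ -0.090909)
J = 4 (J = 4 + 0*(-1/11) = 4 + 0 = 4)
X(B) = 1/(4 + B) (X(B) = 1/(B + 4) = 1/(4 + B))
3166 - X(35) = 3166 - 1/(4 + 35) = 3166 - 1/39 = 123473/39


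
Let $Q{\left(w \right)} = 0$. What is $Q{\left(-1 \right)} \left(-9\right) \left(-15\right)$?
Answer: $0$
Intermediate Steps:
$Q{\left(-1 \right)} \left(-9\right) \left(-15\right) = 0 \left(-9\right) \left(-15\right) = 0 \left(-15\right) = 0$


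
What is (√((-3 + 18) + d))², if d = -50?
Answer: -35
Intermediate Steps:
(√((-3 + 18) + d))² = (√((-3 + 18) - 50))² = (√(15 - 50))² = (√(-35))² = (I*√35)² = -35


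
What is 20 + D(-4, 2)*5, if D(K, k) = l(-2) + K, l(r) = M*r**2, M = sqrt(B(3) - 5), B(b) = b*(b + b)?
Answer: 20*sqrt(13) ≈ 72.111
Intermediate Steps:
B(b) = 2*b**2 (B(b) = b*(2*b) = 2*b**2)
M = sqrt(13) (M = sqrt(2*3**2 - 5) = sqrt(2*9 - 5) = sqrt(18 - 5) = sqrt(13) ≈ 3.6056)
l(r) = sqrt(13)*r**2
D(K, k) = K + 4*sqrt(13) (D(K, k) = sqrt(13)*(-2)**2 + K = sqrt(13)*4 + K = 4*sqrt(13) + K = K + 4*sqrt(13))
20 + D(-4, 2)*5 = 20 + (-4 + 4*sqrt(13))*5 = 20 + (-20 + 20*sqrt(13)) = 20*sqrt(13)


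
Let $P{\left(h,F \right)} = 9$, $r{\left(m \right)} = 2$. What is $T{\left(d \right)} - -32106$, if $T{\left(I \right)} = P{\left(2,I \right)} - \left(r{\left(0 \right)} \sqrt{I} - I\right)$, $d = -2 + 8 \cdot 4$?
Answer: $32145 - 2 \sqrt{30} \approx 32134.0$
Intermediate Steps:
$d = 30$ ($d = -2 + 32 = 30$)
$T{\left(I \right)} = 9 + I - 2 \sqrt{I}$ ($T{\left(I \right)} = 9 - \left(2 \sqrt{I} - I\right) = 9 - \left(- I + 2 \sqrt{I}\right) = 9 + I - 2 \sqrt{I}$)
$T{\left(d \right)} - -32106 = \left(9 + 30 - 2 \sqrt{30}\right) - -32106 = \left(39 - 2 \sqrt{30}\right) + 32106 = 32145 - 2 \sqrt{30}$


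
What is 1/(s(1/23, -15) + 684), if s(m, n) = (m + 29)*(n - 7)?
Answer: 23/1036 ≈ 0.022201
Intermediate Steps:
s(m, n) = (-7 + n)*(29 + m) (s(m, n) = (29 + m)*(-7 + n) = (-7 + n)*(29 + m))
1/(s(1/23, -15) + 684) = 1/((-203 - 7/23 + 29*(-15) - 15/23) + 684) = 1/((-203 - 7*1/23 - 435 + (1/23)*(-15)) + 684) = 1/((-203 - 7/23 - 435 - 15/23) + 684) = 1/(-14696/23 + 684) = 1/(1036/23) = 23/1036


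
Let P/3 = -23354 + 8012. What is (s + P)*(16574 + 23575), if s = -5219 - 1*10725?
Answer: -2488033530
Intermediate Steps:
P = -46026 (P = 3*(-23354 + 8012) = 3*(-15342) = -46026)
s = -15944 (s = -5219 - 10725 = -15944)
(s + P)*(16574 + 23575) = (-15944 - 46026)*(16574 + 23575) = -61970*40149 = -2488033530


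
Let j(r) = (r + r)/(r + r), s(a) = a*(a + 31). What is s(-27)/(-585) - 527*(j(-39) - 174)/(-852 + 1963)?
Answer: 5939447/72215 ≈ 82.247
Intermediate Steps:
s(a) = a*(31 + a)
j(r) = 1 (j(r) = (2*r)/((2*r)) = (2*r)*(1/(2*r)) = 1)
s(-27)/(-585) - 527*(j(-39) - 174)/(-852 + 1963) = -27*(31 - 27)/(-585) - 527*(1 - 174)/(-852 + 1963) = -27*4*(-1/585) - 527/(1111/(-173)) = -108*(-1/585) - 527/(1111*(-1/173)) = 12/65 - 527/(-1111/173) = 12/65 - 527*(-173/1111) = 12/65 + 91171/1111 = 5939447/72215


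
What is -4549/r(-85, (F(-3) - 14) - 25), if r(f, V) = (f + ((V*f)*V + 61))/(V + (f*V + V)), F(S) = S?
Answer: 2642969/24994 ≈ 105.74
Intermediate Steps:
r(f, V) = (61 + f + f*V**2)/(2*V + V*f) (r(f, V) = (f + (f*V**2 + 61))/(V + (V*f + V)) = (f + (61 + f*V**2))/(V + (V + V*f)) = (61 + f + f*V**2)/(2*V + V*f))
-4549/r(-85, (F(-3) - 14) - 25) = -4549*(2 - 85)*((-3 - 14) - 25)/(61 - 85 - 85*((-3 - 14) - 25)**2) = -4549*(-83*(-17 - 25)/(61 - 85 - 85*(-17 - 25)**2)) = -4549*3486/(61 - 85 - 85*(-42)**2) = -4549*3486/(61 - 85 - 85*1764) = -4549*3486/(61 - 85 - 149940) = -4549/((-1/42*(-1/83)*(-149964))) = -4549/(-24994/581) = -4549*(-581/24994) = 2642969/24994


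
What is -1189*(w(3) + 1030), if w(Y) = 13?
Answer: -1240127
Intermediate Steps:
-1189*(w(3) + 1030) = -1189*(13 + 1030) = -1189*1043 = -1240127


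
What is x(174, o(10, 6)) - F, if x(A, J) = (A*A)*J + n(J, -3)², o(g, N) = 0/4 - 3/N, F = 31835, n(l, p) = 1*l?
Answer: -187891/4 ≈ -46973.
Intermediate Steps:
n(l, p) = l
o(g, N) = -3/N (o(g, N) = 0*(¼) - 3/N = 0 - 3/N = -3/N)
x(A, J) = J² + J*A² (x(A, J) = (A*A)*J + J² = A²*J + J² = J*A² + J² = J² + J*A²)
x(174, o(10, 6)) - F = (-3/6)*(-3/6 + 174²) - 1*31835 = (-3*⅙)*(-3*⅙ + 30276) - 31835 = -(-½ + 30276)/2 - 31835 = -½*60551/2 - 31835 = -60551/4 - 31835 = -187891/4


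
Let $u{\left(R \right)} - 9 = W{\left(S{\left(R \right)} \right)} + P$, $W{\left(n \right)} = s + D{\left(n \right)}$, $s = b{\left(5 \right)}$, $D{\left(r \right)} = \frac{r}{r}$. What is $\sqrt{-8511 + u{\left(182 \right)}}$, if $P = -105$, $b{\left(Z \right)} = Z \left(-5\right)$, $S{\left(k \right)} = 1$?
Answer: $3 i \sqrt{959} \approx 92.903 i$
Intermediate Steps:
$b{\left(Z \right)} = - 5 Z$
$D{\left(r \right)} = 1$
$s = -25$ ($s = \left(-5\right) 5 = -25$)
$W{\left(n \right)} = -24$ ($W{\left(n \right)} = -25 + 1 = -24$)
$u{\left(R \right)} = -120$ ($u{\left(R \right)} = 9 - 129 = -120$)
$\sqrt{-8511 + u{\left(182 \right)}} = \sqrt{-8511 - 120} = \sqrt{-8631} = 3 i \sqrt{959}$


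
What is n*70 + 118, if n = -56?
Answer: -3802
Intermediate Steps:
n*70 + 118 = -56*70 + 118 = -3920 + 118 = -3802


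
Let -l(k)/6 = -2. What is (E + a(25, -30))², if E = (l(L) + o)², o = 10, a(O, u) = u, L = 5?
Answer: 206116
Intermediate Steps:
l(k) = 12 (l(k) = -6*(-2) = 12)
E = 484 (E = (12 + 10)² = 22² = 484)
(E + a(25, -30))² = (484 - 30)² = 454² = 206116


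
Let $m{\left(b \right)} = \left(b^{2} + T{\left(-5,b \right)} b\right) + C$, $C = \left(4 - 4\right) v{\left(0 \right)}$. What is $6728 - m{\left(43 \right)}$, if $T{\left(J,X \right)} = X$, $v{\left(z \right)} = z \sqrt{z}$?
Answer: $3030$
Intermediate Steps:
$v{\left(z \right)} = z^{\frac{3}{2}}$
$C = 0$ ($C = \left(4 - 4\right) 0^{\frac{3}{2}} = 0 \cdot 0 = 0$)
$m{\left(b \right)} = 2 b^{2}$ ($m{\left(b \right)} = \left(b^{2} + b b\right) + 0 = \left(b^{2} + b^{2}\right) + 0 = 2 b^{2} + 0 = 2 b^{2}$)
$6728 - m{\left(43 \right)} = 6728 - 2 \cdot 43^{2} = 6728 - 2 \cdot 1849 = 6728 - 3698 = 3030$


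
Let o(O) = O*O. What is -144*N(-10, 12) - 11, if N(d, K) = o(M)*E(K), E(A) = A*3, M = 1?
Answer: -5195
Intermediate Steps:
o(O) = O**2
E(A) = 3*A
N(d, K) = 3*K (N(d, K) = 1**2*(3*K) = 1*(3*K) = 3*K)
-144*N(-10, 12) - 11 = -432*12 - 11 = -144*36 - 11 = -5184 - 11 = -5195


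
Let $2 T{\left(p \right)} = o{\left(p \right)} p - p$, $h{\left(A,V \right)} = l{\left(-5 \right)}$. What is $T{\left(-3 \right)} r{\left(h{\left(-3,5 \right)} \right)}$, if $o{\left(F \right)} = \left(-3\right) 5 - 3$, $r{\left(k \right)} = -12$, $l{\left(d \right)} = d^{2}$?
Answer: $-342$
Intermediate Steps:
$h{\left(A,V \right)} = 25$ ($h{\left(A,V \right)} = \left(-5\right)^{2} = 25$)
$o{\left(F \right)} = -18$ ($o{\left(F \right)} = -15 - 3 = -18$)
$T{\left(p \right)} = - \frac{19 p}{2}$ ($T{\left(p \right)} = \frac{- 18 p - p}{2} = \frac{\left(-19\right) p}{2} = - \frac{19 p}{2}$)
$T{\left(-3 \right)} r{\left(h{\left(-3,5 \right)} \right)} = \left(- \frac{19}{2}\right) \left(-3\right) \left(-12\right) = \frac{57}{2} \left(-12\right) = -342$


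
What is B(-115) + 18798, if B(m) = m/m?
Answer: 18799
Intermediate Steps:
B(m) = 1
B(-115) + 18798 = 1 + 18798 = 18799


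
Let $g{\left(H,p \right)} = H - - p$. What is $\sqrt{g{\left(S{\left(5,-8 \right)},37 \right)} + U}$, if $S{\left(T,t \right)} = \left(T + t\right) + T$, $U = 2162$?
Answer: $\sqrt{2201} \approx 46.915$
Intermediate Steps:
$S{\left(T,t \right)} = t + 2 T$
$g{\left(H,p \right)} = H + p$
$\sqrt{g{\left(S{\left(5,-8 \right)},37 \right)} + U} = \sqrt{\left(\left(-8 + 2 \cdot 5\right) + 37\right) + 2162} = \sqrt{\left(\left(-8 + 10\right) + 37\right) + 2162} = \sqrt{\left(2 + 37\right) + 2162} = \sqrt{39 + 2162} = \sqrt{2201}$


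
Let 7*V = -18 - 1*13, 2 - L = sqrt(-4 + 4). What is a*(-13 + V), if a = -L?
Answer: 244/7 ≈ 34.857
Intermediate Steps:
L = 2 (L = 2 - sqrt(-4 + 4) = 2 - sqrt(0) = 2 - 1*0 = 2 + 0 = 2)
V = -31/7 (V = (-18 - 1*13)/7 = (-18 - 13)/7 = (1/7)*(-31) = -31/7 ≈ -4.4286)
a = -2 (a = -1*2 = -2)
a*(-13 + V) = -2*(-13 - 31/7) = -2*(-122/7) = 244/7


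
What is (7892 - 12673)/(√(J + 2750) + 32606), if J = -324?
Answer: -77944643/531574405 + 4781*√2426/1063148810 ≈ -0.14641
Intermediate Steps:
(7892 - 12673)/(√(J + 2750) + 32606) = (7892 - 12673)/(√(-324 + 2750) + 32606) = -4781/(√2426 + 32606) = -4781/(32606 + √2426)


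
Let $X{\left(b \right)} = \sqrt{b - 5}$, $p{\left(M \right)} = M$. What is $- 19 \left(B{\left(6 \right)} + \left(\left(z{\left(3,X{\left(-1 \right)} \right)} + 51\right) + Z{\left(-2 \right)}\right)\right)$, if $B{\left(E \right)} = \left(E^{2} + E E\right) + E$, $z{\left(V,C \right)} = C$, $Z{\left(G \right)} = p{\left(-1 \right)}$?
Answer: $-2432 - 19 i \sqrt{6} \approx -2432.0 - 46.54 i$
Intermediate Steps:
$Z{\left(G \right)} = -1$
$X{\left(b \right)} = \sqrt{-5 + b}$
$B{\left(E \right)} = E + 2 E^{2}$ ($B{\left(E \right)} = \left(E^{2} + E^{2}\right) + E = 2 E^{2} + E = E + 2 E^{2}$)
$- 19 \left(B{\left(6 \right)} + \left(\left(z{\left(3,X{\left(-1 \right)} \right)} + 51\right) + Z{\left(-2 \right)}\right)\right) = - 19 \left(6 \left(1 + 2 \cdot 6\right) + \left(\left(\sqrt{-5 - 1} + 51\right) - 1\right)\right) = - 19 \left(6 \left(1 + 12\right) + \left(\left(\sqrt{-6} + 51\right) - 1\right)\right) = - 19 \left(6 \cdot 13 + \left(\left(i \sqrt{6} + 51\right) - 1\right)\right) = - 19 \left(78 + \left(\left(51 + i \sqrt{6}\right) - 1\right)\right) = - 19 \left(78 + \left(50 + i \sqrt{6}\right)\right) = - 19 \left(128 + i \sqrt{6}\right) = -2432 - 19 i \sqrt{6}$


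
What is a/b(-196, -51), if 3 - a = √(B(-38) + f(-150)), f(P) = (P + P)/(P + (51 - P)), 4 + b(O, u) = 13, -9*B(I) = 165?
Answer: ⅓ - I*√62985/459 ≈ 0.33333 - 0.54677*I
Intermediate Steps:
B(I) = -55/3 (B(I) = -⅑*165 = -55/3)
b(O, u) = 9 (b(O, u) = -4 + 13 = 9)
f(P) = 2*P/51 (f(P) = (2*P)/51 = (2*P)*(1/51) = 2*P/51)
a = 3 - I*√62985/51 (a = 3 - √(-55/3 + (2/51)*(-150)) = 3 - √(-55/3 - 100/17) = 3 - √(-1235/51) = 3 - I*√62985/51 ≈ 3.0 - 4.9209*I)
a/b(-196, -51) = (3 - I*√62985/51)/9 = (3 - I*√62985/51)*(⅑) = ⅓ - I*√62985/459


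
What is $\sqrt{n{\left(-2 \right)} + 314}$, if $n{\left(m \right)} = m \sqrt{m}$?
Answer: $\sqrt{314 - 2 i \sqrt{2}} \approx 17.72 - 0.07981 i$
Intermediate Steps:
$n{\left(m \right)} = m^{\frac{3}{2}}$
$\sqrt{n{\left(-2 \right)} + 314} = \sqrt{\left(-2\right)^{\frac{3}{2}} + 314} = \sqrt{- 2 i \sqrt{2} + 314} = \sqrt{314 - 2 i \sqrt{2}}$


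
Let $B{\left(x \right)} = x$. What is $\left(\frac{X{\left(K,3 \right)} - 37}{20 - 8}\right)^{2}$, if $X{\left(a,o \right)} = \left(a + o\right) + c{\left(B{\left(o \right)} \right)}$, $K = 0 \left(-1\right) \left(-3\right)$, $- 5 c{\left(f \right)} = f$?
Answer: $\frac{29929}{3600} \approx 8.3136$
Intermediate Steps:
$c{\left(f \right)} = - \frac{f}{5}$
$K = 0$ ($K = 0 \left(-3\right) = 0$)
$X{\left(a,o \right)} = a + \frac{4 o}{5}$ ($X{\left(a,o \right)} = \left(a + o\right) - \frac{o}{5} = a + \frac{4 o}{5}$)
$\left(\frac{X{\left(K,3 \right)} - 37}{20 - 8}\right)^{2} = \left(\frac{\left(0 + \frac{4}{5} \cdot 3\right) - 37}{20 - 8}\right)^{2} = \left(\frac{\left(0 + \frac{12}{5}\right) - 37}{12}\right)^{2} = \left(\left(\frac{12}{5} - 37\right) \frac{1}{12}\right)^{2} = \left(\left(- \frac{173}{5}\right) \frac{1}{12}\right)^{2} = \left(- \frac{173}{60}\right)^{2} = \frac{29929}{3600}$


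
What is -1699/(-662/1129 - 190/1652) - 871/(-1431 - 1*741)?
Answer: 3441906574669/1420633524 ≈ 2422.8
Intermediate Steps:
-1699/(-662/1129 - 190/1652) - 871/(-1431 - 1*741) = -1699/(-662*1/1129 - 190*1/1652) - 871/(-1431 - 741) = -1699/(-662/1129 - 95/826) - 871/(-2172) = -1699/(-654067/932554) - 871*(-1/2172) = -1699*(-932554/654067) + 871/2172 = 1584409246/654067 + 871/2172 = 3441906574669/1420633524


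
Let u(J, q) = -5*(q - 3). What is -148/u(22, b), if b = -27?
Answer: -74/75 ≈ -0.98667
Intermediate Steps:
u(J, q) = 15 - 5*q (u(J, q) = -5*(-3 + q) = 15 - 5*q)
-148/u(22, b) = -148/(15 - 5*(-27)) = -148/(15 + 135) = -148/150 = -148*1/150 = -74/75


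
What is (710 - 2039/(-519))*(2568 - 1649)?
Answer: 340516151/519 ≈ 6.5610e+5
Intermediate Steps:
(710 - 2039/(-519))*(2568 - 1649) = (710 - 2039*(-1/519))*919 = (710 + 2039/519)*919 = (370529/519)*919 = 340516151/519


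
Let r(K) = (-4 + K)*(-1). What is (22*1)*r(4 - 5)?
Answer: 110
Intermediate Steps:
r(K) = 4 - K
(22*1)*r(4 - 5) = (22*1)*(4 - (4 - 5)) = 22*(4 - 1*(-1)) = 22*(4 + 1) = 22*5 = 110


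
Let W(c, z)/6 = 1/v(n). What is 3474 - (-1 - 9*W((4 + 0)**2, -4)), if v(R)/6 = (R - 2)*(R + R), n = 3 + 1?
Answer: 55609/16 ≈ 3475.6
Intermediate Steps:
n = 4
v(R) = 12*R*(-2 + R) (v(R) = 6*((R - 2)*(R + R)) = 6*((-2 + R)*(2*R)) = 6*(2*R*(-2 + R)) = 12*R*(-2 + R))
W(c, z) = 1/16 (W(c, z) = 6/((12*4*(-2 + 4))) = 6/((12*4*2)) = 6/96 = 6*(1/96) = 1/16)
3474 - (-1 - 9*W((4 + 0)**2, -4)) = 3474 - (-1 - 9*1/16) = 3474 - (-1 - 9/16) = 3474 - 1*(-25/16) = 3474 + 25/16 = 55609/16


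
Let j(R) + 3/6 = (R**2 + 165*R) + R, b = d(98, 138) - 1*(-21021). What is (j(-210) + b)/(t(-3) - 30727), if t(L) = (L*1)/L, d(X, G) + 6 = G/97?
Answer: -5869649/5960844 ≈ -0.98470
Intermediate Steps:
d(X, G) = -6 + G/97
t(L) = 1 (t(L) = L/L = 1)
b = 2038593/97 (b = (-6 + (1/97)*138) - 1*(-21021) = (-6 + 138/97) + 21021 = -444/97 + 21021 = 2038593/97 ≈ 21016.)
j(R) = -1/2 + R**2 + 166*R (j(R) = -1/2 + ((R**2 + 165*R) + R) = -1/2 + (R**2 + 166*R) = -1/2 + R**2 + 166*R)
(j(-210) + b)/(t(-3) - 30727) = ((-1/2 + (-210)**2 + 166*(-210)) + 2038593/97)/(1 - 30727) = ((-1/2 + 44100 - 34860) + 2038593/97)/(-30726) = (18479/2 + 2038593/97)*(-1/30726) = (5869649/194)*(-1/30726) = -5869649/5960844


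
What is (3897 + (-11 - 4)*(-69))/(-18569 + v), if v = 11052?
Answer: -4932/7517 ≈ -0.65611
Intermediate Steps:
(3897 + (-11 - 4)*(-69))/(-18569 + v) = (3897 + (-11 - 4)*(-69))/(-18569 + 11052) = (3897 - 15*(-69))/(-7517) = (3897 + 1035)*(-1/7517) = 4932*(-1/7517) = -4932/7517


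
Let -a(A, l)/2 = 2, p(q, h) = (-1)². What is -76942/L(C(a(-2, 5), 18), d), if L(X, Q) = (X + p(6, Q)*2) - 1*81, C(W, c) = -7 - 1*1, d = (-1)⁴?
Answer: 76942/87 ≈ 884.39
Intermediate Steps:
p(q, h) = 1
a(A, l) = -4 (a(A, l) = -2*2 = -4)
d = 1
C(W, c) = -8 (C(W, c) = -7 - 1 = -8)
L(X, Q) = -79 + X (L(X, Q) = (X + 1*2) - 1*81 = (X + 2) - 81 = (2 + X) - 81 = -79 + X)
-76942/L(C(a(-2, 5), 18), d) = -76942/(-79 - 8) = -76942/(-87) = -76942*(-1/87) = 76942/87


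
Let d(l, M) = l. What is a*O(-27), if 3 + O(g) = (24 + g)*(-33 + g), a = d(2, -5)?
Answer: 354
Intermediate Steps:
a = 2
O(g) = -3 + (-33 + g)*(24 + g) (O(g) = -3 + (24 + g)*(-33 + g) = -3 + (-33 + g)*(24 + g))
a*O(-27) = 2*(-795 + (-27)² - 9*(-27)) = 2*(-795 + 729 + 243) = 2*177 = 354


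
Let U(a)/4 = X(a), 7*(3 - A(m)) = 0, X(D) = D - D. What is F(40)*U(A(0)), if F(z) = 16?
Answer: 0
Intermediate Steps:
X(D) = 0
A(m) = 3 (A(m) = 3 - ⅐*0 = 3 + 0 = 3)
U(a) = 0 (U(a) = 4*0 = 0)
F(40)*U(A(0)) = 16*0 = 0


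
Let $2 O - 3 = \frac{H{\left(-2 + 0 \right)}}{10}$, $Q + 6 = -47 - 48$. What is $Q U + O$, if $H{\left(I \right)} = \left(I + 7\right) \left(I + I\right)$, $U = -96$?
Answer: $\frac{19393}{2} \approx 9696.5$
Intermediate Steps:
$H{\left(I \right)} = 2 I \left(7 + I\right)$ ($H{\left(I \right)} = \left(7 + I\right) 2 I = 2 I \left(7 + I\right)$)
$Q = -101$ ($Q = -6 - 95 = -101$)
$O = \frac{1}{2}$ ($O = \frac{3}{2} + \frac{2 \left(-2 + 0\right) \left(7 + \left(-2 + 0\right)\right) \frac{1}{10}}{2} = \frac{3}{2} + \frac{2 \left(-2\right) \left(7 - 2\right) \frac{1}{10}}{2} = \frac{3}{2} + \frac{2 \left(-2\right) 5 \cdot \frac{1}{10}}{2} = \frac{3}{2} + \frac{\left(-20\right) \frac{1}{10}}{2} = \frac{3}{2} + \frac{1}{2} \left(-2\right) = \frac{3}{2} - 1 = \frac{1}{2} \approx 0.5$)
$Q U + O = \left(-101\right) \left(-96\right) + \frac{1}{2} = 9696 + \frac{1}{2} = \frac{19393}{2}$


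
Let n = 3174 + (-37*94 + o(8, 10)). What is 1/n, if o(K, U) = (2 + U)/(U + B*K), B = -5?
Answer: -5/1522 ≈ -0.0032852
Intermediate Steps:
o(K, U) = (2 + U)/(U - 5*K)
n = -1522/5 (n = 3174 + (-37*94 + (-2 - 1*10)/(-1*10 + 5*8)) = 3174 + (-3478 + (-2 - 10)/(-10 + 40)) = 3174 + (-3478 - 12/30) = 3174 + (-3478 + (1/30)*(-12)) = 3174 + (-3478 - ⅖) = 3174 - 17392/5 = -1522/5 ≈ -304.40)
1/n = 1/(-1522/5) = -5/1522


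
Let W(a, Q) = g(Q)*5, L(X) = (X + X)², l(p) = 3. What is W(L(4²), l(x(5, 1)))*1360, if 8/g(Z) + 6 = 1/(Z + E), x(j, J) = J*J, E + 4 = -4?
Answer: -272000/31 ≈ -8774.2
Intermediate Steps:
E = -8 (E = -4 - 4 = -8)
x(j, J) = J²
g(Z) = 8/(-6 + 1/(-8 + Z)) (g(Z) = 8/(-6 + 1/(Z - 8)) = 8/(-6 + 1/(-8 + Z)))
L(X) = 4*X² (L(X) = (2*X)² = 4*X²)
W(a, Q) = 40*(8 - Q)/(-49 + 6*Q) (W(a, Q) = (8*(8 - Q)/(-49 + 6*Q))*5 = 40*(8 - Q)/(-49 + 6*Q))
W(L(4²), l(x(5, 1)))*1360 = (40*(8 - 1*3)/(-49 + 6*3))*1360 = (40*(8 - 3)/(-49 + 18))*1360 = (40*5/(-31))*1360 = (40*(-1/31)*5)*1360 = -200/31*1360 = -272000/31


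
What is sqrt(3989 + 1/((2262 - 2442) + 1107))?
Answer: 2*sqrt(95218453)/309 ≈ 63.159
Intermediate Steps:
sqrt(3989 + 1/((2262 - 2442) + 1107)) = sqrt(3989 + 1/(-180 + 1107)) = sqrt(3989 + 1/927) = sqrt(3697804/927) = 2*sqrt(95218453)/309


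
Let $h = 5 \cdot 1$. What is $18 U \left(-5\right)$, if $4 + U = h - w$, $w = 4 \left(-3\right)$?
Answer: $-1170$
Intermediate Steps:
$h = 5$
$w = -12$
$U = 13$ ($U = -4 + \left(5 - -12\right) = -4 + \left(5 + 12\right) = -4 + 17 = 13$)
$18 U \left(-5\right) = 18 \cdot 13 \left(-5\right) = 234 \left(-5\right) = -1170$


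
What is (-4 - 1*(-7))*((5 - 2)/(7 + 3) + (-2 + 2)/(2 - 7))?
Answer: 9/10 ≈ 0.90000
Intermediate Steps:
(-4 - 1*(-7))*((5 - 2)/(7 + 3) + (-2 + 2)/(2 - 7)) = (-4 + 7)*(3/10 + 0/(-5)) = 3*(3*(⅒) + 0*(-⅕)) = 3*(3/10 + 0) = 3*(3/10) = 9/10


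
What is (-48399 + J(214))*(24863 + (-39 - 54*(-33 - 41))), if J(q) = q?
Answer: -1388691700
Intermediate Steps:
(-48399 + J(214))*(24863 + (-39 - 54*(-33 - 41))) = (-48399 + 214)*(24863 + (-39 - 54*(-33 - 41))) = -48185*(24863 + (-39 - 54*(-74))) = -48185*(24863 + (-39 + 3996)) = -48185*(24863 + 3957) = -48185*28820 = -1388691700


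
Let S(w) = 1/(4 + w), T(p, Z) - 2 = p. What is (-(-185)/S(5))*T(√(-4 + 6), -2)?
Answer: 3330 + 1665*√2 ≈ 5684.7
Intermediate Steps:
T(p, Z) = 2 + p
(-(-185)/S(5))*T(√(-4 + 6), -2) = (-(-185)/(1/(4 + 5)))*(2 + √(-4 + 6)) = (-(-185)/(1/9))*(2 + √2) = (-(-185)/⅑)*(2 + √2) = (-(-185)*9)*(2 + √2) = (-37*(-45))*(2 + √2) = 1665*(2 + √2) = 3330 + 1665*√2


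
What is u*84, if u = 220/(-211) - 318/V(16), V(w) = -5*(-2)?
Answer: -2910516/1055 ≈ -2758.8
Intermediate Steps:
V(w) = 10
u = -34649/1055 (u = 220/(-211) - 318/10 = 220*(-1/211) - 318*⅒ = -220/211 - 159/5 = -34649/1055 ≈ -32.843)
u*84 = -34649/1055*84 = -2910516/1055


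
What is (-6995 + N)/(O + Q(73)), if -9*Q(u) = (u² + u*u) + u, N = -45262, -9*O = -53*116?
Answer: 470313/4583 ≈ 102.62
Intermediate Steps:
O = 6148/9 (O = -(-53)*116/9 = -⅑*(-6148) = 6148/9 ≈ 683.11)
Q(u) = -2*u²/9 - u/9 (Q(u) = -((u² + u*u) + u)/9 = -((u² + u²) + u)/9 = -(2*u² + u)/9 = -(u + 2*u²)/9 = -2*u²/9 - u/9)
(-6995 + N)/(O + Q(73)) = (-6995 - 45262)/(6148/9 - ⅑*73*(1 + 2*73)) = -52257/(6148/9 - ⅑*73*(1 + 146)) = -52257/(6148/9 - ⅑*73*147) = -52257/(6148/9 - 3577/3) = -52257/(-4583/9) = -52257*(-9/4583) = 470313/4583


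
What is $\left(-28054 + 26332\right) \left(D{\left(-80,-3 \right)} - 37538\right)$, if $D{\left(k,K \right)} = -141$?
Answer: $64883238$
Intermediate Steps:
$\left(-28054 + 26332\right) \left(D{\left(-80,-3 \right)} - 37538\right) = \left(-28054 + 26332\right) \left(-141 - 37538\right) = \left(-1722\right) \left(-37679\right) = 64883238$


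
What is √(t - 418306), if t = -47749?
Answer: I*√466055 ≈ 682.68*I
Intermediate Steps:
√(t - 418306) = √(-47749 - 418306) = √(-466055) = I*√466055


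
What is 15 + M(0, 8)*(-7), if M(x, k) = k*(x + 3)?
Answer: -153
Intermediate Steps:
M(x, k) = k*(3 + x)
15 + M(0, 8)*(-7) = 15 + (8*(3 + 0))*(-7) = 15 + (8*3)*(-7) = 15 + 24*(-7) = 15 - 168 = -153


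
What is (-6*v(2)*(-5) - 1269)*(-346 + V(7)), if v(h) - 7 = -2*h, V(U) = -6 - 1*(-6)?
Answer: 407934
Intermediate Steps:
V(U) = 0 (V(U) = -6 + 6 = 0)
v(h) = 7 - 2*h
(-6*v(2)*(-5) - 1269)*(-346 + V(7)) = (-6*(7 - 2*2)*(-5) - 1269)*(-346 + 0) = (-6*(7 - 4)*(-5) - 1269)*(-346) = (-6*3*(-5) - 1269)*(-346) = (-18*(-5) - 1269)*(-346) = (90 - 1269)*(-346) = -1179*(-346) = 407934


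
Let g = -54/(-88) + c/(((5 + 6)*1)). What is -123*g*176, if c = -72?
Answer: 128412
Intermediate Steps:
g = -261/44 (g = -54/(-88) - 72/(5 + 6) = -54*(-1/88) - 72/(11*1) = 27/44 - 72/11 = -261/44 ≈ -5.9318)
-123*g*176 = -123*(-261/44)*176 = (32103/44)*176 = 128412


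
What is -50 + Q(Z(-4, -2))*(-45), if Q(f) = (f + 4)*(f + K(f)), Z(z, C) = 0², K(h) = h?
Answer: -50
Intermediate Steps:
Z(z, C) = 0
Q(f) = 2*f*(4 + f) (Q(f) = (f + 4)*(f + f) = (4 + f)*(2*f) = 2*f*(4 + f))
-50 + Q(Z(-4, -2))*(-45) = -50 + (2*0*(4 + 0))*(-45) = -50 + (2*0*4)*(-45) = -50 + 0*(-45) = -50 + 0 = -50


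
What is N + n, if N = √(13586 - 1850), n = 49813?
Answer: 49813 + 6*√326 ≈ 49921.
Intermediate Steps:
N = 6*√326 (N = √11736 = 6*√326 ≈ 108.33)
N + n = 6*√326 + 49813 = 49813 + 6*√326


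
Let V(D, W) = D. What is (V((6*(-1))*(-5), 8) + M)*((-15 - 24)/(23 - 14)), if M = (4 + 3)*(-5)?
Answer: 65/3 ≈ 21.667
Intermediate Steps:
M = -35 (M = 7*(-5) = -35)
(V((6*(-1))*(-5), 8) + M)*((-15 - 24)/(23 - 14)) = ((6*(-1))*(-5) - 35)*((-15 - 24)/(23 - 14)) = (-6*(-5) - 35)*(-39/9) = (30 - 35)*(-39*⅑) = -5*(-13/3) = 65/3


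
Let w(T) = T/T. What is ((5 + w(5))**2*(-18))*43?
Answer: -27864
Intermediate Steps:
w(T) = 1
((5 + w(5))**2*(-18))*43 = ((5 + 1)**2*(-18))*43 = (6**2*(-18))*43 = (36*(-18))*43 = -648*43 = -27864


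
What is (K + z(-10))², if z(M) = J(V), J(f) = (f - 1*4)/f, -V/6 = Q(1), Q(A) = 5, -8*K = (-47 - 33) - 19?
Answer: 2627641/14400 ≈ 182.48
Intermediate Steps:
K = 99/8 (K = -((-47 - 33) - 19)/8 = -(-80 - 19)/8 = -⅛*(-99) = 99/8 ≈ 12.375)
V = -30 (V = -6*5 = -30)
J(f) = (-4 + f)/f (J(f) = (f - 4)/f = (-4 + f)/f)
z(M) = 17/15 (z(M) = (-4 - 30)/(-30) = -1/30*(-34) = 17/15)
(K + z(-10))² = (99/8 + 17/15)² = (1621/120)² = 2627641/14400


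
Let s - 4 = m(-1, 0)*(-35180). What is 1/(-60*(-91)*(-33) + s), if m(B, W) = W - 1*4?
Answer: -1/39456 ≈ -2.5345e-5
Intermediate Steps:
m(B, W) = -4 + W (m(B, W) = W - 4 = -4 + W)
s = 140724 (s = 4 + (-4 + 0)*(-35180) = 4 - 4*(-35180) = 4 + 140720 = 140724)
1/(-60*(-91)*(-33) + s) = 1/(-60*(-91)*(-33) + 140724) = 1/(5460*(-33) + 140724) = 1/(-180180 + 140724) = 1/(-39456) = -1/39456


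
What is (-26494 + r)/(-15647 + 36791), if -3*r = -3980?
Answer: -37751/31716 ≈ -1.1903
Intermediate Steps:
r = 3980/3 (r = -1/3*(-3980) = 3980/3 ≈ 1326.7)
(-26494 + r)/(-15647 + 36791) = (-26494 + 3980/3)/(-15647 + 36791) = -75502/3/21144 = -75502/3*1/21144 = -37751/31716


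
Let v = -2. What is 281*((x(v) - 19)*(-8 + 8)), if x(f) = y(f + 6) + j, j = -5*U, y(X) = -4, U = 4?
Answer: 0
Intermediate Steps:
j = -20 (j = -5*4 = -20)
x(f) = -24 (x(f) = -4 - 20 = -24)
281*((x(v) - 19)*(-8 + 8)) = 281*((-24 - 19)*(-8 + 8)) = 281*(-43*0) = 281*0 = 0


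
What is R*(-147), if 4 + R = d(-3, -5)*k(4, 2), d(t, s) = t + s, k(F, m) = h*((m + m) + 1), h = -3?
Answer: -17052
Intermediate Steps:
k(F, m) = -3 - 6*m (k(F, m) = -3*((m + m) + 1) = -3*(2*m + 1) = -3*(1 + 2*m) = -3 - 6*m)
d(t, s) = s + t
R = 116 (R = -4 + (-5 - 3)*(-3 - 6*2) = -4 - 8*(-3 - 12) = -4 - 8*(-15) = -4 + 120 = 116)
R*(-147) = 116*(-147) = -17052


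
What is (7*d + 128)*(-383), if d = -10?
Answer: -22214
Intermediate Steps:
(7*d + 128)*(-383) = (7*(-10) + 128)*(-383) = (-70 + 128)*(-383) = 58*(-383) = -22214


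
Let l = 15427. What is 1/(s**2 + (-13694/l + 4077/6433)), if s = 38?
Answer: 99241891/143280092981 ≈ 0.00069264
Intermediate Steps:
1/(s**2 + (-13694/l + 4077/6433)) = 1/(38**2 + (-13694/15427 + 4077/6433)) = 1/(1444 + (-13694*1/15427 + 4077*(1/6433))) = 1/(1444 + (-13694/15427 + 4077/6433)) = 1/(1444 - 25197623/99241891) = 1/(143280092981/99241891) = 99241891/143280092981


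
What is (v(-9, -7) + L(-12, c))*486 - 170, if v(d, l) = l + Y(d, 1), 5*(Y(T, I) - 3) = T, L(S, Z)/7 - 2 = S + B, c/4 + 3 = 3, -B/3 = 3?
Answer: -338134/5 ≈ -67627.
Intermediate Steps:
B = -9 (B = -3*3 = -9)
c = 0 (c = -12 + 4*3 = -12 + 12 = 0)
L(S, Z) = -49 + 7*S (L(S, Z) = 14 + 7*(S - 9) = 14 + 7*(-9 + S) = 14 + (-63 + 7*S) = -49 + 7*S)
Y(T, I) = 3 + T/5
v(d, l) = 3 + l + d/5 (v(d, l) = l + (3 + d/5) = 3 + l + d/5)
(v(-9, -7) + L(-12, c))*486 - 170 = ((3 - 7 + (⅕)*(-9)) + (-49 + 7*(-12)))*486 - 170 = ((3 - 7 - 9/5) + (-49 - 84))*486 - 170 = (-29/5 - 133)*486 - 170 = -694/5*486 - 170 = -337284/5 - 170 = -338134/5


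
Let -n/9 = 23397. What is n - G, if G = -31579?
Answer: -178994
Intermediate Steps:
n = -210573 (n = -9*23397 = -210573)
n - G = -210573 - 1*(-31579) = -210573 + 31579 = -178994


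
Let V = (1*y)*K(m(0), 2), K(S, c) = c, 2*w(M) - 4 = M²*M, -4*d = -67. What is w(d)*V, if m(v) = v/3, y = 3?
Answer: 903057/64 ≈ 14110.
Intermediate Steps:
d = 67/4 (d = -¼*(-67) = 67/4 ≈ 16.750)
w(M) = 2 + M³/2 (w(M) = 2 + (M²*M)/2 = 2 + M³/2)
m(v) = v/3 (m(v) = v*(⅓) = v/3)
V = 6 (V = (1*3)*2 = 3*2 = 6)
w(d)*V = (2 + (67/4)³/2)*6 = (2 + (½)*(300763/64))*6 = (2 + 300763/128)*6 = (301019/128)*6 = 903057/64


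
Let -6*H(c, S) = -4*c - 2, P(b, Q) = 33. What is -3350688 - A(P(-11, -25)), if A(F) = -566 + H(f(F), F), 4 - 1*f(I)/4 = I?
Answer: -3350045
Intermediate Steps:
f(I) = 16 - 4*I
H(c, S) = ⅓ + 2*c/3 (H(c, S) = -(-4*c - 2)/6 = -(-2 - 4*c)/6 = ⅓ + 2*c/3)
A(F) = -555 - 8*F/3 (A(F) = -566 + (⅓ + 2*(16 - 4*F)/3) = -566 + (⅓ + (32/3 - 8*F/3)) = -566 + (11 - 8*F/3) = -555 - 8*F/3)
-3350688 - A(P(-11, -25)) = -3350688 - (-555 - 8/3*33) = -3350688 - (-555 - 88) = -3350688 - 1*(-643) = -3350688 + 643 = -3350045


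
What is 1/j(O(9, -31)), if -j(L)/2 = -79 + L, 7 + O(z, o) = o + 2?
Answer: 1/230 ≈ 0.0043478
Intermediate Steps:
O(z, o) = -5 + o (O(z, o) = -7 + (o + 2) = -7 + (2 + o) = -5 + o)
j(L) = 158 - 2*L (j(L) = -2*(-79 + L) = 158 - 2*L)
1/j(O(9, -31)) = 1/(158 - 2*(-5 - 31)) = 1/(158 - 2*(-36)) = 1/(158 + 72) = 1/230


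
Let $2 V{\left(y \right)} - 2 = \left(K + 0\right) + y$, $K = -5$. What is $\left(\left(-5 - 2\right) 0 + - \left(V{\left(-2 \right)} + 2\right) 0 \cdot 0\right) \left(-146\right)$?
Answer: $0$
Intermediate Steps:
$V{\left(y \right)} = - \frac{3}{2} + \frac{y}{2}$ ($V{\left(y \right)} = 1 + \frac{\left(-5 + 0\right) + y}{2} = 1 + \frac{-5 + y}{2} = 1 + \left(- \frac{5}{2} + \frac{y}{2}\right) = - \frac{3}{2} + \frac{y}{2}$)
$\left(\left(-5 - 2\right) 0 + - \left(V{\left(-2 \right)} + 2\right) 0 \cdot 0\right) \left(-146\right) = \left(\left(-5 - 2\right) 0 + - \left(\left(- \frac{3}{2} + \frac{1}{2} \left(-2\right)\right) + 2\right) 0 \cdot 0\right) \left(-146\right) = \left(\left(-7\right) 0 + - \left(\left(- \frac{3}{2} - 1\right) + 2\right) 0 \cdot 0\right) \left(-146\right) = \left(0 + - \left(- \frac{5}{2} + 2\right) 0 \cdot 0\right) \left(-146\right) = \left(0 + - \frac{\left(-1\right) 0}{2} \cdot 0\right) \left(-146\right) = \left(0 + \left(-1\right) 0 \cdot 0\right) \left(-146\right) = \left(0 + 0 \cdot 0\right) \left(-146\right) = \left(0 + 0\right) \left(-146\right) = 0 \left(-146\right) = 0$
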